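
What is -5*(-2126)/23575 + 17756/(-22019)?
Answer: -36907146/103819585 ≈ -0.35549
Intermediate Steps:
-5*(-2126)/23575 + 17756/(-22019) = 10630*(1/23575) + 17756*(-1/22019) = 2126/4715 - 17756/22019 = -36907146/103819585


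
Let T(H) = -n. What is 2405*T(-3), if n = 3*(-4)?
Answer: 28860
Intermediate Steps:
n = -12
T(H) = 12 (T(H) = -1*(-12) = 12)
2405*T(-3) = 2405*12 = 28860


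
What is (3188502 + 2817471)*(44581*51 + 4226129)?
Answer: 39037383066480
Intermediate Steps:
(3188502 + 2817471)*(44581*51 + 4226129) = 6005973*(2273631 + 4226129) = 6005973*6499760 = 39037383066480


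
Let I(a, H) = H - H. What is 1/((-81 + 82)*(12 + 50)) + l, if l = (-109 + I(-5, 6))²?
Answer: 736623/62 ≈ 11881.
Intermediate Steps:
I(a, H) = 0
l = 11881 (l = (-109 + 0)² = (-109)² = 11881)
1/((-81 + 82)*(12 + 50)) + l = 1/((-81 + 82)*(12 + 50)) + 11881 = 1/(1*62) + 11881 = 1/62 + 11881 = 736623/62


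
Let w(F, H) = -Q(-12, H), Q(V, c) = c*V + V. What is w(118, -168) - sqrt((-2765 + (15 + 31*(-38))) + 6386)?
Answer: -2004 - sqrt(2458) ≈ -2053.6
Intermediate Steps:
Q(V, c) = V + V*c (Q(V, c) = V*c + V = V + V*c)
w(F, H) = 12 + 12*H (w(F, H) = -(-12)*(1 + H) = -(-12 - 12*H) = 12 + 12*H)
w(118, -168) - sqrt((-2765 + (15 + 31*(-38))) + 6386) = (12 + 12*(-168)) - sqrt((-2765 + (15 + 31*(-38))) + 6386) = (12 - 2016) - sqrt((-2765 + (15 - 1178)) + 6386) = -2004 - sqrt((-2765 - 1163) + 6386) = -2004 - sqrt(-3928 + 6386) = -2004 - sqrt(2458)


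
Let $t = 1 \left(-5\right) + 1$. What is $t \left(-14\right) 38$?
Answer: $2128$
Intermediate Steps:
$t = -4$ ($t = -5 + 1 = -4$)
$t \left(-14\right) 38 = \left(-4\right) \left(-14\right) 38 = 56 \cdot 38 = 2128$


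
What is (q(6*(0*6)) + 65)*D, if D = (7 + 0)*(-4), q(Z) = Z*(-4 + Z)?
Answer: -1820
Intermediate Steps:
D = -28 (D = 7*(-4) = -28)
(q(6*(0*6)) + 65)*D = ((6*(0*6))*(-4 + 6*(0*6)) + 65)*(-28) = ((6*0)*(-4 + 6*0) + 65)*(-28) = (0*(-4 + 0) + 65)*(-28) = (0*(-4) + 65)*(-28) = (0 + 65)*(-28) = 65*(-28) = -1820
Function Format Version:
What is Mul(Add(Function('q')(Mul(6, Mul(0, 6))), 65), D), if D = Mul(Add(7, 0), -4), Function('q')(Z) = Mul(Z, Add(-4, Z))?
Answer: -1820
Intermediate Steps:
D = -28 (D = Mul(7, -4) = -28)
Mul(Add(Function('q')(Mul(6, Mul(0, 6))), 65), D) = Mul(Add(Mul(Mul(6, Mul(0, 6)), Add(-4, Mul(6, Mul(0, 6)))), 65), -28) = Mul(Add(Mul(Mul(6, 0), Add(-4, Mul(6, 0))), 65), -28) = Mul(Add(Mul(0, Add(-4, 0)), 65), -28) = Mul(Add(Mul(0, -4), 65), -28) = Mul(Add(0, 65), -28) = Mul(65, -28) = -1820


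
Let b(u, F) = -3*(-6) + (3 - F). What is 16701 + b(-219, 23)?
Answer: 16699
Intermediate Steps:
b(u, F) = 21 - F (b(u, F) = 18 + (3 - F) = 21 - F)
16701 + b(-219, 23) = 16701 + (21 - 1*23) = 16701 + (21 - 23) = 16701 - 2 = 16699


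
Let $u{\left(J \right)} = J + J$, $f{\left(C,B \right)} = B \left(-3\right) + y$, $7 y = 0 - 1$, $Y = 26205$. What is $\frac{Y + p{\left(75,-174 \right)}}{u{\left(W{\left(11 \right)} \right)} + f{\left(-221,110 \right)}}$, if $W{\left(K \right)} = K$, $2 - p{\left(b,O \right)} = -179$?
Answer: $- \frac{184702}{2157} \approx -85.629$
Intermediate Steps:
$p{\left(b,O \right)} = 181$ ($p{\left(b,O \right)} = 2 - -179 = 2 + 179 = 181$)
$y = - \frac{1}{7}$ ($y = \frac{0 - 1}{7} = \frac{1}{7} \left(-1\right) = - \frac{1}{7} \approx -0.14286$)
$f{\left(C,B \right)} = - \frac{1}{7} - 3 B$ ($f{\left(C,B \right)} = B \left(-3\right) - \frac{1}{7} = - 3 B - \frac{1}{7} = - \frac{1}{7} - 3 B$)
$u{\left(J \right)} = 2 J$
$\frac{Y + p{\left(75,-174 \right)}}{u{\left(W{\left(11 \right)} \right)} + f{\left(-221,110 \right)}} = \frac{26205 + 181}{2 \cdot 11 - \frac{2311}{7}} = \frac{26386}{22 - \frac{2311}{7}} = \frac{26386}{- \frac{2157}{7}} = 26386 \left(- \frac{7}{2157}\right) = - \frac{184702}{2157}$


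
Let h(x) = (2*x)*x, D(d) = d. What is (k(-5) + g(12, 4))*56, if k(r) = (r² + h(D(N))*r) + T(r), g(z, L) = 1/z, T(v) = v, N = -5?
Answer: -38626/3 ≈ -12875.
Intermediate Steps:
h(x) = 2*x²
k(r) = r² + 51*r (k(r) = (r² + (2*(-5)²)*r) + r = (r² + (2*25)*r) + r = (r² + 50*r) + r = r² + 51*r)
(k(-5) + g(12, 4))*56 = (-5*(51 - 5) + 1/12)*56 = (-5*46 + 1/12)*56 = (-230 + 1/12)*56 = -2759/12*56 = -38626/3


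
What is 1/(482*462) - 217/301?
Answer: -6903161/9575412 ≈ -0.72093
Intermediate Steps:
1/(482*462) - 217/301 = (1/482)*(1/462) - 217*1/301 = 1/222684 - 31/43 = -6903161/9575412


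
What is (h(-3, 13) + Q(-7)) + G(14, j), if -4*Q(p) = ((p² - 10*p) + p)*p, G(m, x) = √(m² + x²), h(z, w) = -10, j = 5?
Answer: 186 + √221 ≈ 200.87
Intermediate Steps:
Q(p) = -p*(p² - 9*p)/4 (Q(p) = -((p² - 10*p) + p)*p/4 = -(p² - 9*p)*p/4 = -p*(p² - 9*p)/4)
(h(-3, 13) + Q(-7)) + G(14, j) = (-10 + (¼)*(-7)²*(9 - 1*(-7))) + √(14² + 5²) = (-10 + (¼)*49*(9 + 7)) + √(196 + 25) = (-10 + (¼)*49*16) + √221 = (-10 + 196) + √221 = 186 + √221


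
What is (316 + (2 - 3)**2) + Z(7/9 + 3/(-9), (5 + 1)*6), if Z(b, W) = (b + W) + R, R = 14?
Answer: 3307/9 ≈ 367.44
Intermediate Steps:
Z(b, W) = 14 + W + b (Z(b, W) = (b + W) + 14 = (W + b) + 14 = 14 + W + b)
(316 + (2 - 3)**2) + Z(7/9 + 3/(-9), (5 + 1)*6) = (316 + (2 - 3)**2) + (14 + (5 + 1)*6 + (7/9 + 3/(-9))) = (316 + (-1)**2) + (14 + 6*6 + (7*(1/9) + 3*(-1/9))) = (316 + 1) + (14 + 36 + (7/9 - 1/3)) = 317 + (14 + 36 + 4/9) = 317 + 454/9 = 3307/9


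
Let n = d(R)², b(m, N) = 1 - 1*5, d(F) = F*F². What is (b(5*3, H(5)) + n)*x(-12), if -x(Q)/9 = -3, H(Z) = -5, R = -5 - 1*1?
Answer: 1259604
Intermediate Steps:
R = -6 (R = -5 - 1 = -6)
x(Q) = 27 (x(Q) = -9*(-3) = 27)
d(F) = F³
b(m, N) = -4 (b(m, N) = 1 - 5 = -4)
n = 46656 (n = ((-6)³)² = (-216)² = 46656)
(b(5*3, H(5)) + n)*x(-12) = (-4 + 46656)*27 = 46652*27 = 1259604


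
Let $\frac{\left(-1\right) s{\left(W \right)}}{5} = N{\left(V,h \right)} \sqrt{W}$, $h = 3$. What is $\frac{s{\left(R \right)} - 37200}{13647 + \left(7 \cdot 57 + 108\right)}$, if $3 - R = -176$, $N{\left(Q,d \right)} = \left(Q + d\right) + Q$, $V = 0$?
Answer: $- \frac{6200}{2359} - \frac{5 \sqrt{179}}{4718} \approx -2.6424$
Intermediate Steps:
$N{\left(Q,d \right)} = d + 2 Q$
$R = 179$ ($R = 3 - -176 = 3 + 176 = 179$)
$s{\left(W \right)} = - 15 \sqrt{W}$ ($s{\left(W \right)} = - 5 \left(3 + 2 \cdot 0\right) \sqrt{W} = - 5 \left(3 + 0\right) \sqrt{W} = - 5 \cdot 3 \sqrt{W} = - 15 \sqrt{W}$)
$\frac{s{\left(R \right)} - 37200}{13647 + \left(7 \cdot 57 + 108\right)} = \frac{- 15 \sqrt{179} - 37200}{13647 + \left(7 \cdot 57 + 108\right)} = \frac{-37200 - 15 \sqrt{179}}{13647 + \left(399 + 108\right)} = \frac{-37200 - 15 \sqrt{179}}{13647 + 507} = \frac{-37200 - 15 \sqrt{179}}{14154} = \left(-37200 - 15 \sqrt{179}\right) \frac{1}{14154} = - \frac{6200}{2359} - \frac{5 \sqrt{179}}{4718}$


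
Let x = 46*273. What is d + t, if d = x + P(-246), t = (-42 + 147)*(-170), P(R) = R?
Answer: -5538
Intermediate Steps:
t = -17850 (t = 105*(-170) = -17850)
x = 12558
d = 12312 (d = 12558 - 246 = 12312)
d + t = 12312 - 17850 = -5538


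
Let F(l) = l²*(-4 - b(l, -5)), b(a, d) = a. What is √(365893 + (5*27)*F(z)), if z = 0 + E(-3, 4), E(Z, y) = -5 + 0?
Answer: 2*√92317 ≈ 607.67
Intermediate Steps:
E(Z, y) = -5
z = -5 (z = 0 - 5 = -5)
F(l) = l²*(-4 - l)
√(365893 + (5*27)*F(z)) = √(365893 + (5*27)*((-5)²*(-4 - 1*(-5)))) = √(365893 + 135*(25*(-4 + 5))) = √(365893 + 135*(25*1)) = √(365893 + 135*25) = √(365893 + 3375) = √369268 = 2*√92317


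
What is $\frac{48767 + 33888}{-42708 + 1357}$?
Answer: $- \frac{82655}{41351} \approx -1.9989$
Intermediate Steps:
$\frac{48767 + 33888}{-42708 + 1357} = \frac{82655}{-41351} = 82655 \left(- \frac{1}{41351}\right) = - \frac{82655}{41351}$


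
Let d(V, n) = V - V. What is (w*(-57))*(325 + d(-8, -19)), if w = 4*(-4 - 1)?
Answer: 370500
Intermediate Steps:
w = -20 (w = 4*(-5) = -20)
d(V, n) = 0
(w*(-57))*(325 + d(-8, -19)) = (-20*(-57))*(325 + 0) = 1140*325 = 370500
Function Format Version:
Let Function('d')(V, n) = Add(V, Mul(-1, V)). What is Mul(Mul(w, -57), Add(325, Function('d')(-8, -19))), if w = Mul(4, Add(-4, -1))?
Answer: 370500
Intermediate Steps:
w = -20 (w = Mul(4, -5) = -20)
Function('d')(V, n) = 0
Mul(Mul(w, -57), Add(325, Function('d')(-8, -19))) = Mul(Mul(-20, -57), Add(325, 0)) = Mul(1140, 325) = 370500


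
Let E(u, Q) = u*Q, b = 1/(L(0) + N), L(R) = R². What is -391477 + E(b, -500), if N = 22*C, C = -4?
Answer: -8612369/22 ≈ -3.9147e+5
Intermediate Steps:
N = -88 (N = 22*(-4) = -88)
b = -1/88 (b = 1/(0² - 88) = 1/(0 - 88) = 1/(-88) = -1/88 ≈ -0.011364)
E(u, Q) = Q*u
-391477 + E(b, -500) = -391477 - 500*(-1/88) = -391477 + 125/22 = -8612369/22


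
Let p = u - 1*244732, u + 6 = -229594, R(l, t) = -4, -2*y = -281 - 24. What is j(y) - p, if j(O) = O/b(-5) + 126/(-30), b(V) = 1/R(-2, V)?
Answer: 2368589/5 ≈ 4.7372e+5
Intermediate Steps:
y = 305/2 (y = -(-281 - 24)/2 = -½*(-305) = 305/2 ≈ 152.50)
u = -229600 (u = -6 - 229594 = -229600)
p = -474332 (p = -229600 - 1*244732 = -229600 - 244732 = -474332)
b(V) = -¼ (b(V) = 1/(-4) = -¼)
j(O) = -21/5 - 4*O (j(O) = O/(-¼) + 126/(-30) = O*(-4) + 126*(-1/30) = -4*O - 21/5 = -21/5 - 4*O)
j(y) - p = (-21/5 - 4*305/2) - 1*(-474332) = (-21/5 - 610) + 474332 = -3071/5 + 474332 = 2368589/5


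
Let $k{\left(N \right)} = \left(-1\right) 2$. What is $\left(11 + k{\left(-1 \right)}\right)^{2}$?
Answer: $81$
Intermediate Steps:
$k{\left(N \right)} = -2$
$\left(11 + k{\left(-1 \right)}\right)^{2} = \left(11 - 2\right)^{2} = 9^{2} = 81$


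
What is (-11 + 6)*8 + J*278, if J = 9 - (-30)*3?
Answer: 27482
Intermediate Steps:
J = 99 (J = 9 - 10*(-9) = 9 + 90 = 99)
(-11 + 6)*8 + J*278 = (-11 + 6)*8 + 99*278 = -5*8 + 27522 = -40 + 27522 = 27482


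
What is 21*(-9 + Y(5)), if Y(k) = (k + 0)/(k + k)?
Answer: -357/2 ≈ -178.50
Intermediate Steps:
Y(k) = ½ (Y(k) = k/((2*k)) = k*(1/(2*k)) = ½)
21*(-9 + Y(5)) = 21*(-9 + ½) = 21*(-17/2) = -357/2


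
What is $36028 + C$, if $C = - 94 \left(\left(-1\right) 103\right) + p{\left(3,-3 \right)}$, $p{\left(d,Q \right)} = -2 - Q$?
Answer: $45711$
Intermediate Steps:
$C = 9683$ ($C = - 94 \left(\left(-1\right) 103\right) - -1 = \left(-94\right) \left(-103\right) + \left(-2 + 3\right) = 9682 + 1 = 9683$)
$36028 + C = 36028 + 9683 = 45711$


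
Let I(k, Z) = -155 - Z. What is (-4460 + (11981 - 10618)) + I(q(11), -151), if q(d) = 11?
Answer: -3101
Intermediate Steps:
(-4460 + (11981 - 10618)) + I(q(11), -151) = (-4460 + (11981 - 10618)) + (-155 - 1*(-151)) = (-4460 + 1363) + (-155 + 151) = -3097 - 4 = -3101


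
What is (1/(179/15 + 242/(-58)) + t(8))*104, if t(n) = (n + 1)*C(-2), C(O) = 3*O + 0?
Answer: -2364297/422 ≈ -5602.6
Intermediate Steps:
C(O) = 3*O
t(n) = -6 - 6*n (t(n) = (n + 1)*(3*(-2)) = (1 + n)*(-6) = -6 - 6*n)
(1/(179/15 + 242/(-58)) + t(8))*104 = (1/(179/15 + 242/(-58)) + (-6 - 6*8))*104 = (1/(179*(1/15) + 242*(-1/58)) + (-6 - 48))*104 = (1/(179/15 - 121/29) - 54)*104 = (1/(3376/435) - 54)*104 = (435/3376 - 54)*104 = -181869/3376*104 = -2364297/422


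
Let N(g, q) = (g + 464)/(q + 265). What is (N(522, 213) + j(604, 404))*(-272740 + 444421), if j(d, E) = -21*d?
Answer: -520362192423/239 ≈ -2.1772e+9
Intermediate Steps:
N(g, q) = (464 + g)/(265 + q)
(N(522, 213) + j(604, 404))*(-272740 + 444421) = ((464 + 522)/(265 + 213) - 21*604)*(-272740 + 444421) = (986/478 - 12684)*171681 = ((1/478)*986 - 12684)*171681 = (493/239 - 12684)*171681 = -3030983/239*171681 = -520362192423/239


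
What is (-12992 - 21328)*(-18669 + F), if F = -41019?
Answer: 2048492160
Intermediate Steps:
(-12992 - 21328)*(-18669 + F) = (-12992 - 21328)*(-18669 - 41019) = -34320*(-59688) = 2048492160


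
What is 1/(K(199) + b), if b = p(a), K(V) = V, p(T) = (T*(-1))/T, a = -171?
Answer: 1/198 ≈ 0.0050505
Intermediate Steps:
p(T) = -1 (p(T) = (-T)/T = -1)
b = -1
1/(K(199) + b) = 1/(199 - 1) = 1/198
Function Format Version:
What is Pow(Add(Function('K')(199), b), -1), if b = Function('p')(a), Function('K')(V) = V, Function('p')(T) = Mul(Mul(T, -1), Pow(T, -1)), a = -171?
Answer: Rational(1, 198) ≈ 0.0050505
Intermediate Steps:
Function('p')(T) = -1 (Function('p')(T) = Mul(Mul(-1, T), Pow(T, -1)) = -1)
b = -1
Pow(Add(Function('K')(199), b), -1) = Pow(Add(199, -1), -1) = Pow(198, -1) = Rational(1, 198)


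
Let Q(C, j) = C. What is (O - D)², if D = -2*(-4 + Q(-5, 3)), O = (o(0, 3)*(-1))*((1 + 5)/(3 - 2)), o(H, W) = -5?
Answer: 144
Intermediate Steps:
O = 30 (O = (-5*(-1))*((1 + 5)/(3 - 2)) = 5*(6/1) = 5*(6*1) = 5*6 = 30)
D = 18 (D = -2*(-4 - 5) = -2*(-9) = 18)
(O - D)² = (30 - 1*18)² = (30 - 18)² = 12² = 144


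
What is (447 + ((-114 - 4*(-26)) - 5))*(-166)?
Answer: -71712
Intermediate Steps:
(447 + ((-114 - 4*(-26)) - 5))*(-166) = (447 + ((-114 + 104) - 5))*(-166) = (447 + (-10 - 5))*(-166) = (447 - 15)*(-166) = 432*(-166) = -71712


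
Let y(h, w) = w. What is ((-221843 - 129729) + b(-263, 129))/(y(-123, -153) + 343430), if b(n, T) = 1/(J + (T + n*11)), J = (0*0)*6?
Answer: -971745009/948817628 ≈ -1.0242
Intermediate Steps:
J = 0 (J = 0*6 = 0)
b(n, T) = 1/(T + 11*n) (b(n, T) = 1/(0 + (T + n*11)) = 1/(0 + (T + 11*n)) = 1/(T + 11*n))
((-221843 - 129729) + b(-263, 129))/(y(-123, -153) + 343430) = ((-221843 - 129729) + 1/(129 + 11*(-263)))/(-153 + 343430) = (-351572 + 1/(129 - 2893))/343277 = (-351572 + 1/(-2764))*(1/343277) = (-351572 - 1/2764)*(1/343277) = -971745009/2764*1/343277 = -971745009/948817628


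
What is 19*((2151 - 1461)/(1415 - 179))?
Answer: 2185/206 ≈ 10.607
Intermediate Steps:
19*((2151 - 1461)/(1415 - 179)) = 19*(690/1236) = 19*(690*(1/1236)) = 19*(115/206) = 2185/206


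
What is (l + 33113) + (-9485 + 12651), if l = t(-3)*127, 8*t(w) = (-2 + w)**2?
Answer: 293407/8 ≈ 36676.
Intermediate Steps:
t(w) = (-2 + w)**2/8
l = 3175/8 (l = ((-2 - 3)**2/8)*127 = ((1/8)*(-5)**2)*127 = ((1/8)*25)*127 = (25/8)*127 = 3175/8 ≈ 396.88)
(l + 33113) + (-9485 + 12651) = (3175/8 + 33113) + (-9485 + 12651) = 268079/8 + 3166 = 293407/8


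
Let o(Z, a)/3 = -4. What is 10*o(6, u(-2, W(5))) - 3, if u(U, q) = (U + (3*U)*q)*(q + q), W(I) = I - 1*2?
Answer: -123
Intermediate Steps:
W(I) = -2 + I (W(I) = I - 2 = -2 + I)
u(U, q) = 2*q*(U + 3*U*q) (u(U, q) = (U + 3*U*q)*(2*q) = 2*q*(U + 3*U*q))
o(Z, a) = -12 (o(Z, a) = 3*(-4) = -12)
10*o(6, u(-2, W(5))) - 3 = 10*(-12) - 3 = -120 - 3 = -123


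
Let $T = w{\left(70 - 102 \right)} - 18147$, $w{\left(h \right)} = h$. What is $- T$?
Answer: $18179$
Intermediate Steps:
$T = -18179$ ($T = \left(70 - 102\right) - 18147 = -32 - 18147 = -18179$)
$- T = \left(-1\right) \left(-18179\right) = 18179$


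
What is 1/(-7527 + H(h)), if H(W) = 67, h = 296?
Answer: -1/7460 ≈ -0.00013405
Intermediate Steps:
1/(-7527 + H(h)) = 1/(-7527 + 67) = 1/(-7460) = -1/7460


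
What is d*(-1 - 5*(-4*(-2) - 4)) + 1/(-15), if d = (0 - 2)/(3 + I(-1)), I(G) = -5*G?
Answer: 311/60 ≈ 5.1833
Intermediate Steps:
d = -1/4 (d = (0 - 2)/(3 - 5*(-1)) = -2/(3 + 5) = -2/8 = -2*1/8 = -1/4 ≈ -0.25000)
d*(-1 - 5*(-4*(-2) - 4)) + 1/(-15) = -(-1 - 5*(-4*(-2) - 4))/4 + 1/(-15) = -(-1 - 5*(8 - 4))/4 - 1/15 = -(-1 - 5*4)/4 - 1/15 = -(-1 - 20)/4 - 1/15 = -1/4*(-21) - 1/15 = 21/4 - 1/15 = 311/60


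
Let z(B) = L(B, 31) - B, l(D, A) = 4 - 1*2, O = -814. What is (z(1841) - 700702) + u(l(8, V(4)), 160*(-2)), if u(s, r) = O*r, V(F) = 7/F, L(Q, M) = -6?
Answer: -442069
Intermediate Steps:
l(D, A) = 2 (l(D, A) = 4 - 2 = 2)
u(s, r) = -814*r
z(B) = -6 - B
(z(1841) - 700702) + u(l(8, V(4)), 160*(-2)) = ((-6 - 1*1841) - 700702) - 130240*(-2) = ((-6 - 1841) - 700702) - 814*(-320) = (-1847 - 700702) + 260480 = -702549 + 260480 = -442069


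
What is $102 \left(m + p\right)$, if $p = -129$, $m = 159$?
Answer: $3060$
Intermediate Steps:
$102 \left(m + p\right) = 102 \left(159 - 129\right) = 102 \cdot 30 = 3060$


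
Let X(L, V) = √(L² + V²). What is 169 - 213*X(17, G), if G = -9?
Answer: 169 - 213*√370 ≈ -3928.1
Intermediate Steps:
169 - 213*X(17, G) = 169 - 213*√(17² + (-9)²) = 169 - 213*√(289 + 81) = 169 - 213*√370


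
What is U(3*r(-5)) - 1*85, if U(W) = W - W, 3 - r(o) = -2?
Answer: -85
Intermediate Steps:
r(o) = 5 (r(o) = 3 - 1*(-2) = 3 + 2 = 5)
U(W) = 0
U(3*r(-5)) - 1*85 = 0 - 1*85 = 0 - 85 = -85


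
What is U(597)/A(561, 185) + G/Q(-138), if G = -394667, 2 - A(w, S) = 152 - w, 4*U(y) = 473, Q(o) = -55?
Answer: 648858563/90420 ≈ 7176.1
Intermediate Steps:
U(y) = 473/4 (U(y) = (¼)*473 = 473/4)
A(w, S) = -150 + w (A(w, S) = 2 - (152 - w) = 2 + (-152 + w) = -150 + w)
U(597)/A(561, 185) + G/Q(-138) = 473/(4*(-150 + 561)) - 394667/(-55) = (473/4)/411 - 394667*(-1/55) = (473/4)*(1/411) + 394667/55 = 473/1644 + 394667/55 = 648858563/90420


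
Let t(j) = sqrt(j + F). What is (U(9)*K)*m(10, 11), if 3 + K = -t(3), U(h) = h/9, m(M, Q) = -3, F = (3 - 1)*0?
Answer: 9 + 3*sqrt(3) ≈ 14.196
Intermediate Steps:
F = 0 (F = 2*0 = 0)
t(j) = sqrt(j) (t(j) = sqrt(j + 0) = sqrt(j))
U(h) = h/9 (U(h) = h*(1/9) = h/9)
K = -3 - sqrt(3) ≈ -4.7320
(U(9)*K)*m(10, 11) = (((1/9)*9)*(-3 - sqrt(3)))*(-3) = (1*(-3 - sqrt(3)))*(-3) = (-3 - sqrt(3))*(-3) = 9 + 3*sqrt(3)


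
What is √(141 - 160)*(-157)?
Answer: -157*I*√19 ≈ -684.35*I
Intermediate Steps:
√(141 - 160)*(-157) = √(-19)*(-157) = (I*√19)*(-157) = -157*I*√19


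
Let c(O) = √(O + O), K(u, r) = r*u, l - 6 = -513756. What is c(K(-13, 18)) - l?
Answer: 513750 + 6*I*√13 ≈ 5.1375e+5 + 21.633*I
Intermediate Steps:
l = -513750 (l = 6 - 513756 = -513750)
c(O) = √2*√O (c(O) = √(2*O) = √2*√O)
c(K(-13, 18)) - l = √2*√(18*(-13)) - 1*(-513750) = √2*√(-234) + 513750 = √2*(3*I*√26) + 513750 = 6*I*√13 + 513750 = 513750 + 6*I*√13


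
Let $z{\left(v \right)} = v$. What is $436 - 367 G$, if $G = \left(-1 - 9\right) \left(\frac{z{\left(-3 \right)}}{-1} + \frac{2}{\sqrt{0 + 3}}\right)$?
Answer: $11446 + \frac{7340 \sqrt{3}}{3} \approx 15684.0$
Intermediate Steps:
$G = -30 - \frac{20 \sqrt{3}}{3}$ ($G = \left(-1 - 9\right) \left(- \frac{3}{-1} + \frac{2}{\sqrt{0 + 3}}\right) = - 10 \left(\left(-3\right) \left(-1\right) + \frac{2}{\sqrt{3}}\right) = - 10 \left(3 + 2 \frac{\sqrt{3}}{3}\right) = - 10 \left(3 + \frac{2 \sqrt{3}}{3}\right) = -30 - \frac{20 \sqrt{3}}{3} \approx -41.547$)
$436 - 367 G = 436 - 367 \left(-30 - \frac{20 \sqrt{3}}{3}\right) = 436 + \left(11010 + \frac{7340 \sqrt{3}}{3}\right) = 11446 + \frac{7340 \sqrt{3}}{3}$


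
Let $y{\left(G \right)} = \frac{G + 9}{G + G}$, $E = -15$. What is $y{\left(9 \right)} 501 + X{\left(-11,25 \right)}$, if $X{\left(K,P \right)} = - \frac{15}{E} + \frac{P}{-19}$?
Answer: $\frac{9513}{19} \approx 500.68$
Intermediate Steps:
$X{\left(K,P \right)} = 1 - \frac{P}{19}$ ($X{\left(K,P \right)} = - \frac{15}{-15} + \frac{P}{-19} = \left(-15\right) \left(- \frac{1}{15}\right) + P \left(- \frac{1}{19}\right) = 1 - \frac{P}{19}$)
$y{\left(G \right)} = \frac{9 + G}{2 G}$
$y{\left(9 \right)} 501 + X{\left(-11,25 \right)} = \frac{9 + 9}{2 \cdot 9} \cdot 501 + \left(1 - \frac{25}{19}\right) = \frac{1}{2} \cdot \frac{1}{9} \cdot 18 \cdot 501 + \left(1 - \frac{25}{19}\right) = 1 \cdot 501 - \frac{6}{19} = 501 - \frac{6}{19} = \frac{9513}{19}$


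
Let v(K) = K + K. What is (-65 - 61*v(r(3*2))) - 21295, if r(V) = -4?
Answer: -20872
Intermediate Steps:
v(K) = 2*K
(-65 - 61*v(r(3*2))) - 21295 = (-65 - 122*(-4)) - 21295 = (-65 - 61*(-8)) - 21295 = (-65 + 488) - 21295 = 423 - 21295 = -20872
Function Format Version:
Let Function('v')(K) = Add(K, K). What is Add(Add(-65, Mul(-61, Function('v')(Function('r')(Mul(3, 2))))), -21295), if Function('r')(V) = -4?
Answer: -20872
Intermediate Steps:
Function('v')(K) = Mul(2, K)
Add(Add(-65, Mul(-61, Function('v')(Function('r')(Mul(3, 2))))), -21295) = Add(Add(-65, Mul(-61, Mul(2, -4))), -21295) = Add(Add(-65, Mul(-61, -8)), -21295) = Add(Add(-65, 488), -21295) = Add(423, -21295) = -20872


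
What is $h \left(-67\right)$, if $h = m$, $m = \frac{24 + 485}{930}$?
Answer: $- \frac{34103}{930} \approx -36.67$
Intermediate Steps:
$m = \frac{509}{930}$ ($m = 509 \cdot \frac{1}{930} = \frac{509}{930} \approx 0.54731$)
$h = \frac{509}{930} \approx 0.54731$
$h \left(-67\right) = \frac{509}{930} \left(-67\right) = - \frac{34103}{930}$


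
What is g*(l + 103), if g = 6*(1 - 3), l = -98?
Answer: -60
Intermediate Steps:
g = -12 (g = 6*(-2) = -12)
g*(l + 103) = -12*(-98 + 103) = -12*5 = -60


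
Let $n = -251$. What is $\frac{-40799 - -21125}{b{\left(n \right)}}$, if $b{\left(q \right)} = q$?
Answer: $\frac{19674}{251} \approx 78.382$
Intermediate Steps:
$\frac{-40799 - -21125}{b{\left(n \right)}} = \frac{-40799 - -21125}{-251} = \left(-40799 + 21125\right) \left(- \frac{1}{251}\right) = \left(-19674\right) \left(- \frac{1}{251}\right) = \frac{19674}{251}$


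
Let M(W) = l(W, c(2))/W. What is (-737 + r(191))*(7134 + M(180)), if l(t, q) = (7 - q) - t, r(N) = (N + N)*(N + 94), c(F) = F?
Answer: 27767364937/36 ≈ 7.7132e+8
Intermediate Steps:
r(N) = 2*N*(94 + N) (r(N) = (2*N)*(94 + N) = 2*N*(94 + N))
l(t, q) = 7 - q - t
M(W) = (5 - W)/W (M(W) = (7 - 1*2 - W)/W = (7 - 2 - W)/W = (5 - W)/W)
(-737 + r(191))*(7134 + M(180)) = (-737 + 2*191*(94 + 191))*(7134 + (5 - 1*180)/180) = (-737 + 2*191*285)*(7134 + (5 - 180)/180) = (-737 + 108870)*(7134 + (1/180)*(-175)) = 108133*(7134 - 35/36) = 108133*(256789/36) = 27767364937/36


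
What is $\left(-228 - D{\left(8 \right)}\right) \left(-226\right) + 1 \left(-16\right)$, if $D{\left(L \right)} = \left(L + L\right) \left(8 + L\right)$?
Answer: $109368$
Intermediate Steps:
$D{\left(L \right)} = 2 L \left(8 + L\right)$
$\left(-228 - D{\left(8 \right)}\right) \left(-226\right) + 1 \left(-16\right) = \left(-228 - 2 \cdot 8 \left(8 + 8\right)\right) \left(-226\right) + 1 \left(-16\right) = \left(-228 - 2 \cdot 8 \cdot 16\right) \left(-226\right) - 16 = \left(-228 - 256\right) \left(-226\right) - 16 = \left(-484\right) \left(-226\right) - 16 = 109384 - 16 = 109368$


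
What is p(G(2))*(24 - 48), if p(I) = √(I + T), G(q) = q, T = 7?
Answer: -72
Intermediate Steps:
p(I) = √(7 + I) (p(I) = √(I + 7) = √(7 + I))
p(G(2))*(24 - 48) = √(7 + 2)*(24 - 48) = √9*(-24) = 3*(-24) = -72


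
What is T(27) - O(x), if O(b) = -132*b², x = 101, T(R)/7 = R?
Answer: 1346721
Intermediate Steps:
T(R) = 7*R
T(27) - O(x) = 7*27 - (-132)*101² = 189 - (-132)*10201 = 189 - 1*(-1346532) = 189 + 1346532 = 1346721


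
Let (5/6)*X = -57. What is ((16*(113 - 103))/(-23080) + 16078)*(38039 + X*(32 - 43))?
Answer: 1799339476914/2885 ≈ 6.2369e+8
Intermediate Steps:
X = -342/5 (X = (6/5)*(-57) = -342/5 ≈ -68.400)
((16*(113 - 103))/(-23080) + 16078)*(38039 + X*(32 - 43)) = ((16*(113 - 103))/(-23080) + 16078)*(38039 - 342*(32 - 43)/5) = ((16*10)*(-1/23080) + 16078)*(38039 - 342/5*(-11)) = (160*(-1/23080) + 16078)*(38039 + 3762/5) = (-4/577 + 16078)*(193957/5) = (9277002/577)*(193957/5) = 1799339476914/2885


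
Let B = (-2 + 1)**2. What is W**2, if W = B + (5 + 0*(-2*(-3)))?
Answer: 36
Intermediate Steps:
B = 1 (B = (-1)**2 = 1)
W = 6 (W = 1 + (5 + 0*(-2*(-3))) = 1 + (5 + 0*6) = 1 + (5 + 0) = 1 + 5 = 6)
W**2 = 6**2 = 36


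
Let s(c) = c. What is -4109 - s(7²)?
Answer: -4158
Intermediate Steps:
-4109 - s(7²) = -4109 - 1*7² = -4109 - 1*49 = -4109 - 49 = -4158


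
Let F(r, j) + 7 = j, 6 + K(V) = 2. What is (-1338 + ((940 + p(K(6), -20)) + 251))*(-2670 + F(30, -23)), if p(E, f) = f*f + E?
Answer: -672300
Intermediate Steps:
K(V) = -4 (K(V) = -6 + 2 = -4)
p(E, f) = E + f² (p(E, f) = f² + E = E + f²)
F(r, j) = -7 + j
(-1338 + ((940 + p(K(6), -20)) + 251))*(-2670 + F(30, -23)) = (-1338 + ((940 + (-4 + (-20)²)) + 251))*(-2670 + (-7 - 23)) = (-1338 + ((940 + (-4 + 400)) + 251))*(-2670 - 30) = (-1338 + ((940 + 396) + 251))*(-2700) = (-1338 + (1336 + 251))*(-2700) = (-1338 + 1587)*(-2700) = 249*(-2700) = -672300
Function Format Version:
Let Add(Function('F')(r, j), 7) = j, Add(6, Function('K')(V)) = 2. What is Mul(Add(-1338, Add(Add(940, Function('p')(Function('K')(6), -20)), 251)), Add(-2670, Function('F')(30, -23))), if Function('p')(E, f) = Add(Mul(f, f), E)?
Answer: -672300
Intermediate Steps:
Function('K')(V) = -4 (Function('K')(V) = Add(-6, 2) = -4)
Function('p')(E, f) = Add(E, Pow(f, 2)) (Function('p')(E, f) = Add(Pow(f, 2), E) = Add(E, Pow(f, 2)))
Function('F')(r, j) = Add(-7, j)
Mul(Add(-1338, Add(Add(940, Function('p')(Function('K')(6), -20)), 251)), Add(-2670, Function('F')(30, -23))) = Mul(Add(-1338, Add(Add(940, Add(-4, Pow(-20, 2))), 251)), Add(-2670, Add(-7, -23))) = Mul(Add(-1338, Add(Add(940, Add(-4, 400)), 251)), Add(-2670, -30)) = Mul(Add(-1338, Add(Add(940, 396), 251)), -2700) = Mul(Add(-1338, Add(1336, 251)), -2700) = Mul(Add(-1338, 1587), -2700) = Mul(249, -2700) = -672300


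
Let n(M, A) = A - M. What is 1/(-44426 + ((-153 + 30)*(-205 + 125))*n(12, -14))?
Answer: -1/300266 ≈ -3.3304e-6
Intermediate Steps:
1/(-44426 + ((-153 + 30)*(-205 + 125))*n(12, -14)) = 1/(-44426 + ((-153 + 30)*(-205 + 125))*(-14 - 1*12)) = 1/(-44426 + (-123*(-80))*(-14 - 12)) = 1/(-44426 + 9840*(-26)) = 1/(-44426 - 255840) = 1/(-300266) = -1/300266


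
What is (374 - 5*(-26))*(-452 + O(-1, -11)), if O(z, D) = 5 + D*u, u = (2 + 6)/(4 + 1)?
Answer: -1170792/5 ≈ -2.3416e+5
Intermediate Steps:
u = 8/5 ≈ 1.6000
O(z, D) = 5 + 8*D/5 (O(z, D) = 5 + D*(8/5) = 5 + 8*D/5)
(374 - 5*(-26))*(-452 + O(-1, -11)) = (374 - 5*(-26))*(-452 + (5 + (8/5)*(-11))) = (374 + 130)*(-452 + (5 - 88/5)) = 504*(-452 - 63/5) = 504*(-2323/5) = -1170792/5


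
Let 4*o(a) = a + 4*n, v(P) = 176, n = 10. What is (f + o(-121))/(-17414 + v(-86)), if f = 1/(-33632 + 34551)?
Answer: 74435/63366888 ≈ 0.0011747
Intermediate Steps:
f = 1/919 ≈ 0.0010881
o(a) = 10 + a/4 (o(a) = (a + 4*10)/4 = (a + 40)/4 = (40 + a)/4 = 10 + a/4)
(f + o(-121))/(-17414 + v(-86)) = (1/919 + (10 + (1/4)*(-121)))/(-17414 + 176) = (1/919 + (10 - 121/4))/(-17238) = (1/919 - 81/4)*(-1/17238) = -74435/3676*(-1/17238) = 74435/63366888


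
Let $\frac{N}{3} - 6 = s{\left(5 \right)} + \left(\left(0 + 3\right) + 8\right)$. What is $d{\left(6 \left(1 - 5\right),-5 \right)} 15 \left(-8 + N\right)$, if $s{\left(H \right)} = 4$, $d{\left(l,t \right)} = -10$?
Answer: $-8250$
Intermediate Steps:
$N = 63$ ($N = 18 + 3 \left(4 + \left(\left(0 + 3\right) + 8\right)\right) = 18 + 3 \left(4 + \left(3 + 8\right)\right) = 18 + 3 \left(4 + 11\right) = 18 + 3 \cdot 15 = 18 + 45 = 63$)
$d{\left(6 \left(1 - 5\right),-5 \right)} 15 \left(-8 + N\right) = \left(-10\right) 15 \left(-8 + 63\right) = \left(-150\right) 55 = -8250$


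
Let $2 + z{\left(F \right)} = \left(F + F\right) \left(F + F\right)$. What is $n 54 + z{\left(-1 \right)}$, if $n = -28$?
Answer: $-1510$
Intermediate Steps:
$z{\left(F \right)} = -2 + 4 F^{2}$ ($z{\left(F \right)} = -2 + \left(F + F\right) \left(F + F\right) = -2 + 2 F 2 F = -2 + 4 F^{2}$)
$n 54 + z{\left(-1 \right)} = \left(-28\right) 54 - \left(2 - 4 \left(-1\right)^{2}\right) = -1512 + \left(-2 + 4 \cdot 1\right) = -1512 + \left(-2 + 4\right) = -1512 + 2 = -1510$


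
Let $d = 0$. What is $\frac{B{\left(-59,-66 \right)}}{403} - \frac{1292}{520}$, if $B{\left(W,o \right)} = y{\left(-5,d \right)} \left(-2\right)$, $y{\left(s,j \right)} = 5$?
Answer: $- \frac{10113}{4030} \approx -2.5094$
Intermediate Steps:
$B{\left(W,o \right)} = -10$ ($B{\left(W,o \right)} = 5 \left(-2\right) = -10$)
$\frac{B{\left(-59,-66 \right)}}{403} - \frac{1292}{520} = - \frac{10}{403} - \frac{1292}{520} = \left(-10\right) \frac{1}{403} - \frac{323}{130} = - \frac{10}{403} - \frac{323}{130} = - \frac{10113}{4030}$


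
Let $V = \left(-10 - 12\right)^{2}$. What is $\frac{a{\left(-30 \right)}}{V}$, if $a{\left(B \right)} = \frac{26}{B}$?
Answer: $- \frac{13}{7260} \approx -0.0017906$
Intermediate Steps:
$V = 484$ ($V = \left(-22\right)^{2} = 484$)
$\frac{a{\left(-30 \right)}}{V} = \frac{26 \frac{1}{-30}}{484} = 26 \left(- \frac{1}{30}\right) \frac{1}{484} = \left(- \frac{13}{15}\right) \frac{1}{484} = - \frac{13}{7260}$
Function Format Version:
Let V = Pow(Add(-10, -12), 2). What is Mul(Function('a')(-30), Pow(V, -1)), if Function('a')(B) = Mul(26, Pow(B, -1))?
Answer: Rational(-13, 7260) ≈ -0.0017906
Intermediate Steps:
V = 484 (V = Pow(-22, 2) = 484)
Mul(Function('a')(-30), Pow(V, -1)) = Mul(Mul(26, Pow(-30, -1)), Pow(484, -1)) = Mul(Mul(26, Rational(-1, 30)), Rational(1, 484)) = Mul(Rational(-13, 15), Rational(1, 484)) = Rational(-13, 7260)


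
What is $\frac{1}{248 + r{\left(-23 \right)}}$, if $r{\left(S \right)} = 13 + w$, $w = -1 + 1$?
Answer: $\frac{1}{261} \approx 0.0038314$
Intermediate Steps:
$w = 0$
$r{\left(S \right)} = 13$ ($r{\left(S \right)} = 13 + 0 = 13$)
$\frac{1}{248 + r{\left(-23 \right)}} = \frac{1}{248 + 13} = \frac{1}{261}$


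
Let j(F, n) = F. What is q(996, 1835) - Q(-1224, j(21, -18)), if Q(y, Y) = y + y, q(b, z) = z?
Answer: 4283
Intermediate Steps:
Q(y, Y) = 2*y
q(996, 1835) - Q(-1224, j(21, -18)) = 1835 - 2*(-1224) = 1835 - 1*(-2448) = 1835 + 2448 = 4283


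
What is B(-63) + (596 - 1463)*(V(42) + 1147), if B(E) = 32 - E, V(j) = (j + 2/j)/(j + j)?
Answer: -584935339/588 ≈ -9.9479e+5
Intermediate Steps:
V(j) = (j + 2/j)/(2*j) (V(j) = (j + 2/j)/((2*j)) = (j + 2/j)*(1/(2*j)) = (j + 2/j)/(2*j))
B(-63) + (596 - 1463)*(V(42) + 1147) = (32 - 1*(-63)) + (596 - 1463)*((½ + 42⁻²) + 1147) = (32 + 63) - 867*((½ + 1/1764) + 1147) = 95 - 867*(883/1764 + 1147) = 95 - 867*2024191/1764 = 95 - 584991199/588 = -584935339/588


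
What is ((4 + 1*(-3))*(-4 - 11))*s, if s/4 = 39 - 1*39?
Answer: 0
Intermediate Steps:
s = 0 (s = 4*(39 - 1*39) = 4*(39 - 39) = 4*0 = 0)
((4 + 1*(-3))*(-4 - 11))*s = ((4 + 1*(-3))*(-4 - 11))*0 = ((4 - 3)*(-15))*0 = (1*(-15))*0 = -15*0 = 0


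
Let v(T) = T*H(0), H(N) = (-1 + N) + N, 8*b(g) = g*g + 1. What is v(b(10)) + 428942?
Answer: 3431435/8 ≈ 4.2893e+5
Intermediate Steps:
b(g) = 1/8 + g**2/8 (b(g) = (g*g + 1)/8 = (g**2 + 1)/8 = (1 + g**2)/8 = 1/8 + g**2/8)
H(N) = -1 + 2*N
v(T) = -T (v(T) = T*(-1 + 2*0) = T*(-1 + 0) = T*(-1) = -T)
v(b(10)) + 428942 = -(1/8 + (1/8)*10**2) + 428942 = -(1/8 + (1/8)*100) + 428942 = -(1/8 + 25/2) + 428942 = -1*101/8 + 428942 = -101/8 + 428942 = 3431435/8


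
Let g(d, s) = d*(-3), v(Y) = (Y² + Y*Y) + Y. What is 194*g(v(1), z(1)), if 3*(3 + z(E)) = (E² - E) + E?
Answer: -1746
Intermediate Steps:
v(Y) = Y + 2*Y² (v(Y) = (Y² + Y²) + Y = 2*Y² + Y = Y + 2*Y²)
z(E) = -3 + E²/3 (z(E) = -3 + ((E² - E) + E)/3 = -3 + E²/3)
g(d, s) = -3*d
194*g(v(1), z(1)) = 194*(-3*(1 + 2*1)) = 194*(-3*(1 + 2)) = 194*(-3*3) = 194*(-9) = -1746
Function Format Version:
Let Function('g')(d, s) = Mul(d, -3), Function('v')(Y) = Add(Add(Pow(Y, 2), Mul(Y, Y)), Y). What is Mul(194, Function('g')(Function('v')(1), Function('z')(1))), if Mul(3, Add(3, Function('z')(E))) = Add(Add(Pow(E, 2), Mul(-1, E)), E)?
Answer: -1746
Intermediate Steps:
Function('v')(Y) = Add(Y, Mul(2, Pow(Y, 2))) (Function('v')(Y) = Add(Add(Pow(Y, 2), Pow(Y, 2)), Y) = Add(Mul(2, Pow(Y, 2)), Y) = Add(Y, Mul(2, Pow(Y, 2))))
Function('z')(E) = Add(-3, Mul(Rational(1, 3), Pow(E, 2))) (Function('z')(E) = Add(-3, Mul(Rational(1, 3), Add(Add(Pow(E, 2), Mul(-1, E)), E))) = Add(-3, Mul(Rational(1, 3), Pow(E, 2))))
Function('g')(d, s) = Mul(-3, d)
Mul(194, Function('g')(Function('v')(1), Function('z')(1))) = Mul(194, Mul(-3, Mul(1, Add(1, Mul(2, 1))))) = Mul(194, Mul(-3, Mul(1, Add(1, 2)))) = Mul(194, Mul(-3, Mul(1, 3))) = Mul(194, Mul(-3, 3)) = Mul(194, -9) = -1746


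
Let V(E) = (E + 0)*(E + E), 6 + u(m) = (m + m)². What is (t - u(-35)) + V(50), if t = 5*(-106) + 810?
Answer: 386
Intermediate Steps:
t = 280 (t = -530 + 810 = 280)
u(m) = -6 + 4*m² (u(m) = -6 + (m + m)² = -6 + (2*m)² = -6 + 4*m²)
V(E) = 2*E² (V(E) = E*(2*E) = 2*E²)
(t - u(-35)) + V(50) = (280 - (-6 + 4*(-35)²)) + 2*50² = (280 - (-6 + 4*1225)) + 2*2500 = (280 - (-6 + 4900)) + 5000 = (280 - 1*4894) + 5000 = (280 - 4894) + 5000 = -4614 + 5000 = 386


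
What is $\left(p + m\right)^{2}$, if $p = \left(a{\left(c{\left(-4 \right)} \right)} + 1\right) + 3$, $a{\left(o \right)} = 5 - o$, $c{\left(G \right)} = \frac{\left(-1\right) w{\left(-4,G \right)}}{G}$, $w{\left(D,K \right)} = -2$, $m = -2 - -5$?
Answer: $\frac{625}{4} \approx 156.25$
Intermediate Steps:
$m = 3$ ($m = -2 + 5 = 3$)
$c{\left(G \right)} = \frac{2}{G}$ ($c{\left(G \right)} = \frac{\left(-1\right) \left(-2\right)}{G} = \frac{2}{G}$)
$p = \frac{19}{2}$ ($p = \left(\left(5 - \frac{2}{-4}\right) + 1\right) + 3 = \left(\left(5 - 2 \left(- \frac{1}{4}\right)\right) + 1\right) + 3 = \left(\left(5 - - \frac{1}{2}\right) + 1\right) + 3 = \left(\left(5 + \frac{1}{2}\right) + 1\right) + 3 = \left(\frac{11}{2} + 1\right) + 3 = \frac{13}{2} + 3 = \frac{19}{2} \approx 9.5$)
$\left(p + m\right)^{2} = \left(\frac{19}{2} + 3\right)^{2} = \left(\frac{25}{2}\right)^{2} = \frac{625}{4}$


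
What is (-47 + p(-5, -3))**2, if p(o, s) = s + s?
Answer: 2809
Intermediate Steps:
p(o, s) = 2*s
(-47 + p(-5, -3))**2 = (-47 + 2*(-3))**2 = (-47 - 6)**2 = (-53)**2 = 2809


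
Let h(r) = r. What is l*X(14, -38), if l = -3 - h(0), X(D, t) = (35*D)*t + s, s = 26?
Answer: 55782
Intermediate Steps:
X(D, t) = 26 + 35*D*t (X(D, t) = (35*D)*t + 26 = 35*D*t + 26 = 26 + 35*D*t)
l = -3 (l = -3 - 1*0 = -3 + 0 = -3)
l*X(14, -38) = -3*(26 + 35*14*(-38)) = -3*(26 - 18620) = -3*(-18594) = 55782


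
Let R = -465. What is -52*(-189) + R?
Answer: 9363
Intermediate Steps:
-52*(-189) + R = -52*(-189) - 465 = 9828 - 465 = 9363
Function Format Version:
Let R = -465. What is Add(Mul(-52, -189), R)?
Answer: 9363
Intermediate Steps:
Add(Mul(-52, -189), R) = Add(Mul(-52, -189), -465) = Add(9828, -465) = 9363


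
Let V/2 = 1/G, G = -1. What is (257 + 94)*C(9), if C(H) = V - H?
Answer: -3861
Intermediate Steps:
V = -2 (V = 2/(-1) = 2*(-1) = -2)
C(H) = -2 - H
(257 + 94)*C(9) = (257 + 94)*(-2 - 1*9) = 351*(-2 - 9) = 351*(-11) = -3861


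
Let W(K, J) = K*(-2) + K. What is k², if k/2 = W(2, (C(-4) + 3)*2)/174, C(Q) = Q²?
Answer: 4/7569 ≈ 0.00052847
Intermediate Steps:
W(K, J) = -K (W(K, J) = -2*K + K = -K)
k = -2/87 (k = 2*(-1*2/174) = 2*(-2*1/174) = 2*(-1/87) = -2/87 ≈ -0.022988)
k² = (-2/87)² = 4/7569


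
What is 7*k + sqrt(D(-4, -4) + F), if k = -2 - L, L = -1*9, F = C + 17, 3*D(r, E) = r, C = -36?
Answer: 49 + I*sqrt(183)/3 ≈ 49.0 + 4.5092*I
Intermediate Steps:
D(r, E) = r/3
F = -19 (F = -36 + 17 = -19)
L = -9
k = 7 (k = -2 - 1*(-9) = -2 + 9 = 7)
7*k + sqrt(D(-4, -4) + F) = 7*7 + sqrt((1/3)*(-4) - 19) = 49 + sqrt(-4/3 - 19) = 49 + sqrt(-61/3) = 49 + I*sqrt(183)/3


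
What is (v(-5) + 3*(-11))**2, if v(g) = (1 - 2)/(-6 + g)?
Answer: 131044/121 ≈ 1083.0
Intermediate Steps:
v(g) = -1/(-6 + g)
(v(-5) + 3*(-11))**2 = (-1/(-6 - 5) + 3*(-11))**2 = (-1/(-11) - 33)**2 = (-1*(-1/11) - 33)**2 = (1/11 - 33)**2 = (-362/11)**2 = 131044/121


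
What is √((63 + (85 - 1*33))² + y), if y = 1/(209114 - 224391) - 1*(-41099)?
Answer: √12678500650919/15277 ≈ 233.08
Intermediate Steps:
y = 627869422/15277 (y = 1/(-15277) + 41099 = -1/15277 + 41099 = 627869422/15277 ≈ 41099.)
√((63 + (85 - 1*33))² + y) = √((63 + (85 - 1*33))² + 627869422/15277) = √((63 + (85 - 33))² + 627869422/15277) = √((63 + 52)² + 627869422/15277) = √(115² + 627869422/15277) = √(13225 + 627869422/15277) = √(829907747/15277) = √12678500650919/15277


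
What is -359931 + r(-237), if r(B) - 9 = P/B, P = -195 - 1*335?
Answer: -85300984/237 ≈ -3.5992e+5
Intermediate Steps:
P = -530 (P = -195 - 335 = -530)
r(B) = 9 - 530/B
-359931 + r(-237) = -359931 + (9 - 530/(-237)) = -359931 + (9 - 530*(-1/237)) = -359931 + (9 + 530/237) = -359931 + 2663/237 = -85300984/237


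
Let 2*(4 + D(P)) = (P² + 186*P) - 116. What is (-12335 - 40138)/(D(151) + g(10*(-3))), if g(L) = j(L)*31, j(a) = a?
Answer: -34982/16301 ≈ -2.1460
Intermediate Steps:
g(L) = 31*L (g(L) = L*31 = 31*L)
D(P) = -62 + P²/2 + 93*P (D(P) = -4 + ((P² + 186*P) - 116)/2 = -4 + (-116 + P² + 186*P)/2 = -4 + (-58 + P²/2 + 93*P) = -62 + P²/2 + 93*P)
(-12335 - 40138)/(D(151) + g(10*(-3))) = (-12335 - 40138)/((-62 + (½)*151² + 93*151) + 31*(10*(-3))) = -52473/((-62 + (½)*22801 + 14043) + 31*(-30)) = -52473/((-62 + 22801/2 + 14043) - 930) = -52473/(50763/2 - 930) = -52473/48903/2 = -52473*2/48903 = -34982/16301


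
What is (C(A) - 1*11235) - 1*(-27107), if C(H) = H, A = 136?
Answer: 16008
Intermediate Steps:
(C(A) - 1*11235) - 1*(-27107) = (136 - 1*11235) - 1*(-27107) = (136 - 11235) + 27107 = -11099 + 27107 = 16008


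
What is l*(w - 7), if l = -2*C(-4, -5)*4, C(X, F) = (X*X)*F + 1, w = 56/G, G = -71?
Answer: -349496/71 ≈ -4922.5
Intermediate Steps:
w = -56/71 (w = 56/(-71) = 56*(-1/71) = -56/71 ≈ -0.78873)
C(X, F) = 1 + F*X**2 (C(X, F) = X**2*F + 1 = F*X**2 + 1 = 1 + F*X**2)
l = 632 (l = -2*(1 - 5*(-4)**2)*4 = -2*(1 - 5*16)*4 = -2*(1 - 80)*4 = -2*(-79)*4 = 158*4 = 632)
l*(w - 7) = 632*(-56/71 - 7) = 632*(-553/71) = -349496/71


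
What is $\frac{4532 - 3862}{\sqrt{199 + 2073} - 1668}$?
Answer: $- \frac{139695}{347494} - \frac{335 \sqrt{142}}{347494} \approx -0.4135$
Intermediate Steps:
$\frac{4532 - 3862}{\sqrt{199 + 2073} - 1668} = \frac{670}{\sqrt{2272} - 1668} = \frac{670}{4 \sqrt{142} - 1668} = \frac{670}{-1668 + 4 \sqrt{142}}$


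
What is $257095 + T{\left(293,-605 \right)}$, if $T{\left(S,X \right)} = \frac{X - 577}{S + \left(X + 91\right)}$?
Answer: $\frac{56819177}{221} \approx 2.571 \cdot 10^{5}$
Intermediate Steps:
$T{\left(S,X \right)} = \frac{-577 + X}{91 + S + X}$ ($T{\left(S,X \right)} = \frac{-577 + X}{S + \left(91 + X\right)} = \frac{-577 + X}{91 + S + X}$)
$257095 + T{\left(293,-605 \right)} = 257095 + \frac{-577 - 605}{91 + 293 - 605} = 257095 + \frac{1}{-221} \left(-1182\right) = 257095 - - \frac{1182}{221} = 257095 + \frac{1182}{221} = \frac{56819177}{221}$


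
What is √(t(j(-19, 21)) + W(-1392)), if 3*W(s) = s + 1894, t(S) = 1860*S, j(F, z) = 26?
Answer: √436746/3 ≈ 220.29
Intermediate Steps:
W(s) = 1894/3 + s/3 (W(s) = (s + 1894)/3 = (1894 + s)/3 = 1894/3 + s/3)
√(t(j(-19, 21)) + W(-1392)) = √(1860*26 + (1894/3 + (⅓)*(-1392))) = √(48360 + (1894/3 - 464)) = √(48360 + 502/3) = √(145582/3) = √436746/3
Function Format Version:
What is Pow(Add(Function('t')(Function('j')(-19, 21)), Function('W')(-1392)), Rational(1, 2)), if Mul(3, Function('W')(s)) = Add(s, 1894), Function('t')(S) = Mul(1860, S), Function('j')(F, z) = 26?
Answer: Mul(Rational(1, 3), Pow(436746, Rational(1, 2))) ≈ 220.29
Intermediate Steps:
Function('W')(s) = Add(Rational(1894, 3), Mul(Rational(1, 3), s)) (Function('W')(s) = Mul(Rational(1, 3), Add(s, 1894)) = Mul(Rational(1, 3), Add(1894, s)) = Add(Rational(1894, 3), Mul(Rational(1, 3), s)))
Pow(Add(Function('t')(Function('j')(-19, 21)), Function('W')(-1392)), Rational(1, 2)) = Pow(Add(Mul(1860, 26), Add(Rational(1894, 3), Mul(Rational(1, 3), -1392))), Rational(1, 2)) = Pow(Add(48360, Add(Rational(1894, 3), -464)), Rational(1, 2)) = Pow(Add(48360, Rational(502, 3)), Rational(1, 2)) = Pow(Rational(145582, 3), Rational(1, 2)) = Mul(Rational(1, 3), Pow(436746, Rational(1, 2)))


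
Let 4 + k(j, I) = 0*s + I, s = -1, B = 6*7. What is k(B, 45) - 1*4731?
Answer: -4690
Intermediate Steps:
B = 42
k(j, I) = -4 + I (k(j, I) = -4 + (0*(-1) + I) = -4 + (0 + I) = -4 + I)
k(B, 45) - 1*4731 = (-4 + 45) - 1*4731 = 41 - 4731 = -4690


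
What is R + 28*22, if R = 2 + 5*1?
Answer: 623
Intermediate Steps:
R = 7 (R = 2 + 5 = 7)
R + 28*22 = 7 + 28*22 = 7 + 616 = 623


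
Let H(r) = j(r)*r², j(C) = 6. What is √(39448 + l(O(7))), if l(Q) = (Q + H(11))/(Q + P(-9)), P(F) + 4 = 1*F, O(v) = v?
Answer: √1415730/6 ≈ 198.31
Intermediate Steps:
H(r) = 6*r²
P(F) = -4 + F (P(F) = -4 + 1*F = -4 + F)
l(Q) = (726 + Q)/(-13 + Q) (l(Q) = (Q + 6*11²)/(Q + (-4 - 9)) = (Q + 6*121)/(Q - 13) = (Q + 726)/(-13 + Q) = (726 + Q)/(-13 + Q))
√(39448 + l(O(7))) = √(39448 + (726 + 7)/(-13 + 7)) = √(39448 + 733/(-6)) = √(39448 - ⅙*733) = √(39448 - 733/6) = √(235955/6) = √1415730/6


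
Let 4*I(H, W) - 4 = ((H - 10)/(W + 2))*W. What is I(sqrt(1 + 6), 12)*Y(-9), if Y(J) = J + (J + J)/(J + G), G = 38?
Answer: 2232/203 - 837*sqrt(7)/406 ≈ 5.5407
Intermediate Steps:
I(H, W) = 1 + W*(-10 + H)/(4*(2 + W)) (I(H, W) = 1 + (((H - 10)/(W + 2))*W)/4 = 1 + (((-10 + H)/(2 + W))*W)/4 = 1 + (W*(-10 + H)/(2 + W))/4 = 1 + W*(-10 + H)/(4*(2 + W)))
Y(J) = J + 2*J/(38 + J) (Y(J) = J + (J + J)/(J + 38) = J + (2*J)/(38 + J) = J + 2*J/(38 + J))
I(sqrt(1 + 6), 12)*Y(-9) = ((8 - 6*12 + sqrt(1 + 6)*12)/(4*(2 + 12)))*(-9*(40 - 9)/(38 - 9)) = ((1/4)*(8 - 72 + sqrt(7)*12)/14)*(-9*31/29) = ((1/4)*(1/14)*(8 - 72 + 12*sqrt(7)))*(-9*1/29*31) = ((1/4)*(1/14)*(-64 + 12*sqrt(7)))*(-279/29) = (-8/7 + 3*sqrt(7)/14)*(-279/29) = 2232/203 - 837*sqrt(7)/406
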